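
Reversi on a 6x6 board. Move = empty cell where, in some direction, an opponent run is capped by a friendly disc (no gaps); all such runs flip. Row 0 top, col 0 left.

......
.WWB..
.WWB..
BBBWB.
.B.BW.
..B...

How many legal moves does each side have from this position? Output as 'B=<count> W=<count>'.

Answer: B=7 W=11

Derivation:
-- B to move --
(0,0): no bracket -> illegal
(0,1): flips 3 -> legal
(0,2): flips 2 -> legal
(0,3): flips 2 -> legal
(1,0): flips 3 -> legal
(2,0): flips 2 -> legal
(2,4): no bracket -> illegal
(3,5): no bracket -> illegal
(4,2): no bracket -> illegal
(4,5): flips 1 -> legal
(5,3): no bracket -> illegal
(5,4): flips 1 -> legal
(5,5): no bracket -> illegal
B mobility = 7
-- W to move --
(0,2): no bracket -> illegal
(0,3): flips 2 -> legal
(0,4): flips 1 -> legal
(1,4): flips 1 -> legal
(2,0): no bracket -> illegal
(2,4): flips 2 -> legal
(2,5): no bracket -> illegal
(3,5): flips 1 -> legal
(4,0): flips 1 -> legal
(4,2): flips 2 -> legal
(4,5): flips 2 -> legal
(5,0): no bracket -> illegal
(5,1): flips 2 -> legal
(5,3): flips 1 -> legal
(5,4): flips 2 -> legal
W mobility = 11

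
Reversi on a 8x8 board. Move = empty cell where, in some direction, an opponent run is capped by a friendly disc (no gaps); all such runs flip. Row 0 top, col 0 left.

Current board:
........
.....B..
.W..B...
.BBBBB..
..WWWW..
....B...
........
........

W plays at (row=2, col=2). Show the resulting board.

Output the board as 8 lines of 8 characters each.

Answer: ........
.....B..
.WW.B...
.BWWBB..
..WWWW..
....B...
........
........

Derivation:
Place W at (2,2); scan 8 dirs for brackets.
Dir NW: first cell '.' (not opp) -> no flip
Dir N: first cell '.' (not opp) -> no flip
Dir NE: first cell '.' (not opp) -> no flip
Dir W: first cell 'W' (not opp) -> no flip
Dir E: first cell '.' (not opp) -> no flip
Dir SW: opp run (3,1), next='.' -> no flip
Dir S: opp run (3,2) capped by W -> flip
Dir SE: opp run (3,3) capped by W -> flip
All flips: (3,2) (3,3)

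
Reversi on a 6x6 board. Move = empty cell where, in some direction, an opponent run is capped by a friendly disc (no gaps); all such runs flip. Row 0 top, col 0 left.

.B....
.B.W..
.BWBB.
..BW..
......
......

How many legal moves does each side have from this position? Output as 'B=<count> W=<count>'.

-- B to move --
(0,2): flips 1 -> legal
(0,3): flips 1 -> legal
(0,4): no bracket -> illegal
(1,2): flips 1 -> legal
(1,4): no bracket -> illegal
(3,1): no bracket -> illegal
(3,4): flips 1 -> legal
(4,2): flips 1 -> legal
(4,3): flips 1 -> legal
(4,4): flips 2 -> legal
B mobility = 7
-- W to move --
(0,0): flips 1 -> legal
(0,2): no bracket -> illegal
(1,0): no bracket -> illegal
(1,2): no bracket -> illegal
(1,4): no bracket -> illegal
(1,5): flips 1 -> legal
(2,0): flips 1 -> legal
(2,5): flips 2 -> legal
(3,0): no bracket -> illegal
(3,1): flips 1 -> legal
(3,4): no bracket -> illegal
(3,5): flips 1 -> legal
(4,1): no bracket -> illegal
(4,2): flips 1 -> legal
(4,3): no bracket -> illegal
W mobility = 7

Answer: B=7 W=7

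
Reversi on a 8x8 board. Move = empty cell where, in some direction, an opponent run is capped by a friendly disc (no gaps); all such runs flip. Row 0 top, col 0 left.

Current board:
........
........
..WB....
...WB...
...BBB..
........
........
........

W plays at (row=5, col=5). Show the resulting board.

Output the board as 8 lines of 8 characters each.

Answer: ........
........
..WB....
...WB...
...BWB..
.....W..
........
........

Derivation:
Place W at (5,5); scan 8 dirs for brackets.
Dir NW: opp run (4,4) capped by W -> flip
Dir N: opp run (4,5), next='.' -> no flip
Dir NE: first cell '.' (not opp) -> no flip
Dir W: first cell '.' (not opp) -> no flip
Dir E: first cell '.' (not opp) -> no flip
Dir SW: first cell '.' (not opp) -> no flip
Dir S: first cell '.' (not opp) -> no flip
Dir SE: first cell '.' (not opp) -> no flip
All flips: (4,4)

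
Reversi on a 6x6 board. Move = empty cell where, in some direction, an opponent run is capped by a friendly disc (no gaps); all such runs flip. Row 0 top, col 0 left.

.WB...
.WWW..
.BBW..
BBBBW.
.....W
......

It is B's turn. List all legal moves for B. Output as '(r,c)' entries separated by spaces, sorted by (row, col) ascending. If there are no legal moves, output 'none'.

(0,0): flips 2 -> legal
(0,3): flips 3 -> legal
(0,4): flips 1 -> legal
(1,0): no bracket -> illegal
(1,4): flips 1 -> legal
(2,0): flips 1 -> legal
(2,4): flips 2 -> legal
(2,5): no bracket -> illegal
(3,5): flips 1 -> legal
(4,3): no bracket -> illegal
(4,4): no bracket -> illegal
(5,4): no bracket -> illegal
(5,5): no bracket -> illegal

Answer: (0,0) (0,3) (0,4) (1,4) (2,0) (2,4) (3,5)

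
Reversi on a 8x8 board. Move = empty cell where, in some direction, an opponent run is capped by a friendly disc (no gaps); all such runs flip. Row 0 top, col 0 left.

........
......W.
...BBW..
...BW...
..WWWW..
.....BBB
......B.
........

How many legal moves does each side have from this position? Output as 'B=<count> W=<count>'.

-- B to move --
(0,5): no bracket -> illegal
(0,6): no bracket -> illegal
(0,7): no bracket -> illegal
(1,4): no bracket -> illegal
(1,5): no bracket -> illegal
(1,7): no bracket -> illegal
(2,6): flips 1 -> legal
(2,7): no bracket -> illegal
(3,1): no bracket -> illegal
(3,2): no bracket -> illegal
(3,5): flips 2 -> legal
(3,6): no bracket -> illegal
(4,1): no bracket -> illegal
(4,6): no bracket -> illegal
(5,1): flips 1 -> legal
(5,2): no bracket -> illegal
(5,3): flips 1 -> legal
(5,4): flips 2 -> legal
B mobility = 5
-- W to move --
(1,2): flips 1 -> legal
(1,3): flips 2 -> legal
(1,4): flips 1 -> legal
(1,5): flips 2 -> legal
(2,2): flips 3 -> legal
(3,2): flips 1 -> legal
(3,5): no bracket -> illegal
(4,6): no bracket -> illegal
(4,7): no bracket -> illegal
(5,4): no bracket -> illegal
(6,4): no bracket -> illegal
(6,5): flips 1 -> legal
(6,7): flips 1 -> legal
(7,5): no bracket -> illegal
(7,6): no bracket -> illegal
(7,7): flips 2 -> legal
W mobility = 9

Answer: B=5 W=9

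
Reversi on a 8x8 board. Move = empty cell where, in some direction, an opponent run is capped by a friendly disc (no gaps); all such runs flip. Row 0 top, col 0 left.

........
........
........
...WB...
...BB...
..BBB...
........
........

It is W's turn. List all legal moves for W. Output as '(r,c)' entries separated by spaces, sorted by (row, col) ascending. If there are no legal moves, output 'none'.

(2,3): no bracket -> illegal
(2,4): no bracket -> illegal
(2,5): no bracket -> illegal
(3,2): no bracket -> illegal
(3,5): flips 1 -> legal
(4,1): no bracket -> illegal
(4,2): no bracket -> illegal
(4,5): no bracket -> illegal
(5,1): no bracket -> illegal
(5,5): flips 1 -> legal
(6,1): no bracket -> illegal
(6,2): no bracket -> illegal
(6,3): flips 2 -> legal
(6,4): no bracket -> illegal
(6,5): no bracket -> illegal

Answer: (3,5) (5,5) (6,3)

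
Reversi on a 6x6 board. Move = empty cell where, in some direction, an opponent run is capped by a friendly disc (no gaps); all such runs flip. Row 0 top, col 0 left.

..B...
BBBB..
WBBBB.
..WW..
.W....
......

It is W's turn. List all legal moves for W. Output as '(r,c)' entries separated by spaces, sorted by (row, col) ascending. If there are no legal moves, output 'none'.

Answer: (0,0) (0,3) (1,4) (1,5) (2,5)

Derivation:
(0,0): flips 3 -> legal
(0,1): no bracket -> illegal
(0,3): flips 2 -> legal
(0,4): no bracket -> illegal
(1,4): flips 1 -> legal
(1,5): flips 1 -> legal
(2,5): flips 4 -> legal
(3,0): no bracket -> illegal
(3,1): no bracket -> illegal
(3,4): no bracket -> illegal
(3,5): no bracket -> illegal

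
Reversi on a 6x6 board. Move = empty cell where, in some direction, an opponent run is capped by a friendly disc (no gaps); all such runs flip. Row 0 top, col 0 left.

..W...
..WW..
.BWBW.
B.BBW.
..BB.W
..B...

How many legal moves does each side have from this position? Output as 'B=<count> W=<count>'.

-- B to move --
(0,1): flips 1 -> legal
(0,3): flips 2 -> legal
(0,4): no bracket -> illegal
(1,1): flips 1 -> legal
(1,4): no bracket -> illegal
(1,5): flips 1 -> legal
(2,5): flips 2 -> legal
(3,1): no bracket -> illegal
(3,5): flips 1 -> legal
(4,4): no bracket -> illegal
(5,4): no bracket -> illegal
(5,5): no bracket -> illegal
B mobility = 6
-- W to move --
(1,0): no bracket -> illegal
(1,1): no bracket -> illegal
(1,4): no bracket -> illegal
(2,0): flips 1 -> legal
(3,1): flips 2 -> legal
(4,0): no bracket -> illegal
(4,1): no bracket -> illegal
(4,4): flips 1 -> legal
(5,1): flips 2 -> legal
(5,3): flips 3 -> legal
(5,4): no bracket -> illegal
W mobility = 5

Answer: B=6 W=5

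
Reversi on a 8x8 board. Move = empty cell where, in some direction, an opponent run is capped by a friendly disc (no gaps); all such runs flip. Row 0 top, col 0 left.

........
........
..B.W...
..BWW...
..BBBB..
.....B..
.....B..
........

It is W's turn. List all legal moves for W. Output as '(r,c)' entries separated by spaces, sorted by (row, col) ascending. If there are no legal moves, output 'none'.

Answer: (1,1) (3,1) (5,1) (5,2) (5,3) (5,4) (5,6) (6,6)

Derivation:
(1,1): flips 1 -> legal
(1,2): no bracket -> illegal
(1,3): no bracket -> illegal
(2,1): no bracket -> illegal
(2,3): no bracket -> illegal
(3,1): flips 1 -> legal
(3,5): no bracket -> illegal
(3,6): no bracket -> illegal
(4,1): no bracket -> illegal
(4,6): no bracket -> illegal
(5,1): flips 1 -> legal
(5,2): flips 1 -> legal
(5,3): flips 1 -> legal
(5,4): flips 1 -> legal
(5,6): flips 1 -> legal
(6,4): no bracket -> illegal
(6,6): flips 2 -> legal
(7,4): no bracket -> illegal
(7,5): no bracket -> illegal
(7,6): no bracket -> illegal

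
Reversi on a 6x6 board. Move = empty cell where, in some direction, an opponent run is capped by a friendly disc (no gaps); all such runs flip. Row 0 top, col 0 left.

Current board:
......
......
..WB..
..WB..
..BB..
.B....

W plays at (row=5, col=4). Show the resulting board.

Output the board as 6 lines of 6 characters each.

Answer: ......
......
..WB..
..WB..
..BW..
.B..W.

Derivation:
Place W at (5,4); scan 8 dirs for brackets.
Dir NW: opp run (4,3) capped by W -> flip
Dir N: first cell '.' (not opp) -> no flip
Dir NE: first cell '.' (not opp) -> no flip
Dir W: first cell '.' (not opp) -> no flip
Dir E: first cell '.' (not opp) -> no flip
Dir SW: edge -> no flip
Dir S: edge -> no flip
Dir SE: edge -> no flip
All flips: (4,3)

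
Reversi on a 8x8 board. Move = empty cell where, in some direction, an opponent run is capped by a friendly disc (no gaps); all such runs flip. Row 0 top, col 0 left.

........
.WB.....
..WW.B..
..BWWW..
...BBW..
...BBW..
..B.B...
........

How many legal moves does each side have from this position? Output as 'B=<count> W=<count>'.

-- B to move --
(0,0): flips 3 -> legal
(0,1): no bracket -> illegal
(0,2): no bracket -> illegal
(1,0): flips 1 -> legal
(1,3): flips 2 -> legal
(1,4): flips 1 -> legal
(2,0): no bracket -> illegal
(2,1): no bracket -> illegal
(2,4): flips 1 -> legal
(2,6): flips 1 -> legal
(3,1): no bracket -> illegal
(3,6): flips 4 -> legal
(4,2): no bracket -> illegal
(4,6): flips 2 -> legal
(5,6): flips 4 -> legal
(6,5): flips 3 -> legal
(6,6): flips 1 -> legal
B mobility = 11
-- W to move --
(0,1): flips 1 -> legal
(0,2): flips 1 -> legal
(0,3): no bracket -> illegal
(1,3): flips 1 -> legal
(1,4): no bracket -> illegal
(1,5): flips 1 -> legal
(1,6): flips 1 -> legal
(2,1): no bracket -> illegal
(2,4): no bracket -> illegal
(2,6): no bracket -> illegal
(3,1): flips 1 -> legal
(3,6): no bracket -> illegal
(4,1): flips 1 -> legal
(4,2): flips 3 -> legal
(5,1): no bracket -> illegal
(5,2): flips 3 -> legal
(6,1): no bracket -> illegal
(6,3): flips 3 -> legal
(6,5): no bracket -> illegal
(7,1): flips 3 -> legal
(7,2): no bracket -> illegal
(7,3): flips 1 -> legal
(7,4): flips 3 -> legal
(7,5): no bracket -> illegal
W mobility = 13

Answer: B=11 W=13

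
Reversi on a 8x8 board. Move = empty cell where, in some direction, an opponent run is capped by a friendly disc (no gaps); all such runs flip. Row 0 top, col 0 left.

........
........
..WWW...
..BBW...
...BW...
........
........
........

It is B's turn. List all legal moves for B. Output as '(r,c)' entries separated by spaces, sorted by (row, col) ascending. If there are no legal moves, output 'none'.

Answer: (1,1) (1,2) (1,3) (1,4) (1,5) (2,5) (3,5) (4,5) (5,5)

Derivation:
(1,1): flips 1 -> legal
(1,2): flips 1 -> legal
(1,3): flips 1 -> legal
(1,4): flips 1 -> legal
(1,5): flips 1 -> legal
(2,1): no bracket -> illegal
(2,5): flips 1 -> legal
(3,1): no bracket -> illegal
(3,5): flips 1 -> legal
(4,5): flips 1 -> legal
(5,3): no bracket -> illegal
(5,4): no bracket -> illegal
(5,5): flips 1 -> legal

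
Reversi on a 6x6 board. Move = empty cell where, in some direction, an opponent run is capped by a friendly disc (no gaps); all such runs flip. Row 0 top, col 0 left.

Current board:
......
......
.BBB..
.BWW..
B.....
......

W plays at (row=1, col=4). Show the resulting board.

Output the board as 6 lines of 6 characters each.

Place W at (1,4); scan 8 dirs for brackets.
Dir NW: first cell '.' (not opp) -> no flip
Dir N: first cell '.' (not opp) -> no flip
Dir NE: first cell '.' (not opp) -> no flip
Dir W: first cell '.' (not opp) -> no flip
Dir E: first cell '.' (not opp) -> no flip
Dir SW: opp run (2,3) capped by W -> flip
Dir S: first cell '.' (not opp) -> no flip
Dir SE: first cell '.' (not opp) -> no flip
All flips: (2,3)

Answer: ......
....W.
.BBW..
.BWW..
B.....
......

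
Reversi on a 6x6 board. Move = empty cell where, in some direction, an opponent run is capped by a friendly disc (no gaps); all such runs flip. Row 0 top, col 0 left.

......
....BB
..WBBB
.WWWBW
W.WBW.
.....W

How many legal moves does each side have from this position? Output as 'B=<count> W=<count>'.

-- B to move --
(1,1): no bracket -> illegal
(1,2): no bracket -> illegal
(1,3): no bracket -> illegal
(2,0): no bracket -> illegal
(2,1): flips 2 -> legal
(3,0): flips 3 -> legal
(4,1): flips 2 -> legal
(4,5): flips 2 -> legal
(5,0): no bracket -> illegal
(5,1): flips 2 -> legal
(5,2): no bracket -> illegal
(5,3): no bracket -> illegal
(5,4): flips 1 -> legal
B mobility = 6
-- W to move --
(0,3): no bracket -> illegal
(0,4): flips 3 -> legal
(0,5): flips 4 -> legal
(1,2): no bracket -> illegal
(1,3): flips 2 -> legal
(4,5): no bracket -> illegal
(5,2): no bracket -> illegal
(5,3): flips 1 -> legal
(5,4): flips 1 -> legal
W mobility = 5

Answer: B=6 W=5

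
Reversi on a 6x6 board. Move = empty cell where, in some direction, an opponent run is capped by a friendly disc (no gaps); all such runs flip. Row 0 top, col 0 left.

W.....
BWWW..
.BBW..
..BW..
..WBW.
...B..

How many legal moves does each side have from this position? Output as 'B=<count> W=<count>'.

Answer: B=13 W=4

Derivation:
-- B to move --
(0,1): flips 1 -> legal
(0,2): flips 1 -> legal
(0,3): flips 4 -> legal
(0,4): flips 1 -> legal
(1,4): flips 4 -> legal
(2,0): no bracket -> illegal
(2,4): flips 1 -> legal
(3,1): flips 1 -> legal
(3,4): flips 1 -> legal
(3,5): flips 1 -> legal
(4,1): flips 1 -> legal
(4,5): flips 1 -> legal
(5,1): no bracket -> illegal
(5,2): flips 1 -> legal
(5,4): no bracket -> illegal
(5,5): flips 2 -> legal
B mobility = 13
-- W to move --
(0,1): no bracket -> illegal
(2,0): flips 3 -> legal
(3,0): flips 1 -> legal
(3,1): flips 3 -> legal
(3,4): no bracket -> illegal
(4,1): flips 1 -> legal
(5,2): no bracket -> illegal
(5,4): no bracket -> illegal
W mobility = 4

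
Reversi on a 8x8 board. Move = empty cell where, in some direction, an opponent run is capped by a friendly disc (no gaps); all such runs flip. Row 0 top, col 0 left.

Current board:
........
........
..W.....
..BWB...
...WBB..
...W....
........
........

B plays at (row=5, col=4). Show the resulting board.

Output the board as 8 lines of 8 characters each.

Answer: ........
........
..W.....
..BWB...
...BBB..
...WB...
........
........

Derivation:
Place B at (5,4); scan 8 dirs for brackets.
Dir NW: opp run (4,3) capped by B -> flip
Dir N: first cell 'B' (not opp) -> no flip
Dir NE: first cell 'B' (not opp) -> no flip
Dir W: opp run (5,3), next='.' -> no flip
Dir E: first cell '.' (not opp) -> no flip
Dir SW: first cell '.' (not opp) -> no flip
Dir S: first cell '.' (not opp) -> no flip
Dir SE: first cell '.' (not opp) -> no flip
All flips: (4,3)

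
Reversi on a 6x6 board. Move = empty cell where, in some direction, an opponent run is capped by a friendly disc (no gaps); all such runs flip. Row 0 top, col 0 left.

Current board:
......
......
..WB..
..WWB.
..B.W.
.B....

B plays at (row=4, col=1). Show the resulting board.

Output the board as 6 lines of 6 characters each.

Answer: ......
......
..WB..
..BWB.
.BB.W.
.B....

Derivation:
Place B at (4,1); scan 8 dirs for brackets.
Dir NW: first cell '.' (not opp) -> no flip
Dir N: first cell '.' (not opp) -> no flip
Dir NE: opp run (3,2) capped by B -> flip
Dir W: first cell '.' (not opp) -> no flip
Dir E: first cell 'B' (not opp) -> no flip
Dir SW: first cell '.' (not opp) -> no flip
Dir S: first cell 'B' (not opp) -> no flip
Dir SE: first cell '.' (not opp) -> no flip
All flips: (3,2)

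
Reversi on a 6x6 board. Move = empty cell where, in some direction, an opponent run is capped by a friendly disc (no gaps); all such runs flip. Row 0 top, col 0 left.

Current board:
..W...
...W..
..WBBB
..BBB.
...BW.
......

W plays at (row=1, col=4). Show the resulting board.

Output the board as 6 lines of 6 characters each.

Answer: ..W...
...WW.
..WBWB
..BBW.
...BW.
......

Derivation:
Place W at (1,4); scan 8 dirs for brackets.
Dir NW: first cell '.' (not opp) -> no flip
Dir N: first cell '.' (not opp) -> no flip
Dir NE: first cell '.' (not opp) -> no flip
Dir W: first cell 'W' (not opp) -> no flip
Dir E: first cell '.' (not opp) -> no flip
Dir SW: opp run (2,3) (3,2), next='.' -> no flip
Dir S: opp run (2,4) (3,4) capped by W -> flip
Dir SE: opp run (2,5), next=edge -> no flip
All flips: (2,4) (3,4)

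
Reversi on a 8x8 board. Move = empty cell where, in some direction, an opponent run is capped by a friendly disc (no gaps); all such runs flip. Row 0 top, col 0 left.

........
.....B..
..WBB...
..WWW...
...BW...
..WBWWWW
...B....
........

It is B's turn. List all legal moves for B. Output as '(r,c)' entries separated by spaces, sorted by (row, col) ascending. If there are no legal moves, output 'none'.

Answer: (2,1) (2,5) (3,5) (4,1) (4,2) (4,5) (5,1) (6,1) (6,4) (6,5)

Derivation:
(1,1): no bracket -> illegal
(1,2): no bracket -> illegal
(1,3): no bracket -> illegal
(2,1): flips 2 -> legal
(2,5): flips 1 -> legal
(3,1): no bracket -> illegal
(3,5): flips 1 -> legal
(4,1): flips 2 -> legal
(4,2): flips 1 -> legal
(4,5): flips 3 -> legal
(4,6): no bracket -> illegal
(4,7): no bracket -> illegal
(5,1): flips 1 -> legal
(6,1): flips 1 -> legal
(6,2): no bracket -> illegal
(6,4): flips 3 -> legal
(6,5): flips 1 -> legal
(6,6): no bracket -> illegal
(6,7): no bracket -> illegal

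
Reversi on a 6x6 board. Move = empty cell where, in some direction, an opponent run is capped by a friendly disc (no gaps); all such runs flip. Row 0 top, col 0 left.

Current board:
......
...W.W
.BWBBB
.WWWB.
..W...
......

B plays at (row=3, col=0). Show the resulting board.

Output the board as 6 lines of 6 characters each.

Place B at (3,0); scan 8 dirs for brackets.
Dir NW: edge -> no flip
Dir N: first cell '.' (not opp) -> no flip
Dir NE: first cell 'B' (not opp) -> no flip
Dir W: edge -> no flip
Dir E: opp run (3,1) (3,2) (3,3) capped by B -> flip
Dir SW: edge -> no flip
Dir S: first cell '.' (not opp) -> no flip
Dir SE: first cell '.' (not opp) -> no flip
All flips: (3,1) (3,2) (3,3)

Answer: ......
...W.W
.BWBBB
BBBBB.
..W...
......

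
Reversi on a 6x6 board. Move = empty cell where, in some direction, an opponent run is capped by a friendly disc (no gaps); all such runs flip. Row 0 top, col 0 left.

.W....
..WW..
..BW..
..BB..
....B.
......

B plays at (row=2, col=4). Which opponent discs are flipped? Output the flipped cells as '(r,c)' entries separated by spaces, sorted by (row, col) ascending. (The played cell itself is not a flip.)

Answer: (2,3)

Derivation:
Dir NW: opp run (1,3), next='.' -> no flip
Dir N: first cell '.' (not opp) -> no flip
Dir NE: first cell '.' (not opp) -> no flip
Dir W: opp run (2,3) capped by B -> flip
Dir E: first cell '.' (not opp) -> no flip
Dir SW: first cell 'B' (not opp) -> no flip
Dir S: first cell '.' (not opp) -> no flip
Dir SE: first cell '.' (not opp) -> no flip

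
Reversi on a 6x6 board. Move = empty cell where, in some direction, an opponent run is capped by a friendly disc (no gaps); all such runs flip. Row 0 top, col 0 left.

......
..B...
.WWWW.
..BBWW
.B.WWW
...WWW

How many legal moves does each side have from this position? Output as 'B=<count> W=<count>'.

-- B to move --
(1,0): flips 1 -> legal
(1,1): flips 1 -> legal
(1,3): flips 1 -> legal
(1,4): flips 1 -> legal
(1,5): flips 1 -> legal
(2,0): no bracket -> illegal
(2,5): no bracket -> illegal
(3,0): flips 1 -> legal
(3,1): no bracket -> illegal
(4,2): no bracket -> illegal
(5,2): no bracket -> illegal
B mobility = 6
-- W to move --
(0,1): flips 1 -> legal
(0,2): flips 1 -> legal
(0,3): flips 1 -> legal
(1,1): no bracket -> illegal
(1,3): no bracket -> illegal
(3,0): no bracket -> illegal
(3,1): flips 2 -> legal
(4,0): no bracket -> illegal
(4,2): flips 2 -> legal
(5,0): flips 2 -> legal
(5,1): no bracket -> illegal
(5,2): no bracket -> illegal
W mobility = 6

Answer: B=6 W=6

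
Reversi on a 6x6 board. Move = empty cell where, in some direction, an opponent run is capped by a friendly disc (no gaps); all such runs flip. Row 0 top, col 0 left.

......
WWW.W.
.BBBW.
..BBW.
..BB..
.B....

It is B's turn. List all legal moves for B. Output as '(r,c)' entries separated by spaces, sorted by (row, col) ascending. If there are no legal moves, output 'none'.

(0,0): flips 1 -> legal
(0,1): flips 2 -> legal
(0,2): flips 1 -> legal
(0,3): flips 1 -> legal
(0,4): no bracket -> illegal
(0,5): flips 1 -> legal
(1,3): no bracket -> illegal
(1,5): flips 1 -> legal
(2,0): no bracket -> illegal
(2,5): flips 2 -> legal
(3,5): flips 1 -> legal
(4,4): no bracket -> illegal
(4,5): flips 1 -> legal

Answer: (0,0) (0,1) (0,2) (0,3) (0,5) (1,5) (2,5) (3,5) (4,5)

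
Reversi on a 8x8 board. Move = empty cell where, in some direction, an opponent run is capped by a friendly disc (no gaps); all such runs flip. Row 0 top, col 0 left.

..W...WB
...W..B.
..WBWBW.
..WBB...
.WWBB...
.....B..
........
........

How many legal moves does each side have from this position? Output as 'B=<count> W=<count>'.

Answer: B=12 W=6

Derivation:
-- B to move --
(0,1): no bracket -> illegal
(0,3): flips 1 -> legal
(0,4): no bracket -> illegal
(0,5): flips 1 -> legal
(1,1): flips 1 -> legal
(1,2): no bracket -> illegal
(1,4): flips 1 -> legal
(1,5): flips 1 -> legal
(1,7): no bracket -> illegal
(2,1): flips 2 -> legal
(2,7): flips 1 -> legal
(3,0): no bracket -> illegal
(3,1): flips 1 -> legal
(3,5): no bracket -> illegal
(3,6): flips 1 -> legal
(3,7): no bracket -> illegal
(4,0): flips 2 -> legal
(5,0): flips 2 -> legal
(5,1): flips 1 -> legal
(5,2): no bracket -> illegal
(5,3): no bracket -> illegal
B mobility = 12
-- W to move --
(0,5): no bracket -> illegal
(1,2): no bracket -> illegal
(1,4): flips 1 -> legal
(1,5): no bracket -> illegal
(1,7): no bracket -> illegal
(2,7): no bracket -> illegal
(3,5): flips 2 -> legal
(3,6): no bracket -> illegal
(4,5): flips 2 -> legal
(4,6): no bracket -> illegal
(5,2): no bracket -> illegal
(5,3): flips 3 -> legal
(5,4): flips 3 -> legal
(5,6): no bracket -> illegal
(6,4): no bracket -> illegal
(6,5): no bracket -> illegal
(6,6): flips 3 -> legal
W mobility = 6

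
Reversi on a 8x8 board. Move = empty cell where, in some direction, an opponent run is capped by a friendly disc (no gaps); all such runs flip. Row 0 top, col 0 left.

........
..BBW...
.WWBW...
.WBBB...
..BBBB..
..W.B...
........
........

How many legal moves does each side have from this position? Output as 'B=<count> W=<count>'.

-- B to move --
(0,3): no bracket -> illegal
(0,4): flips 2 -> legal
(0,5): flips 1 -> legal
(1,0): flips 1 -> legal
(1,1): flips 1 -> legal
(1,5): flips 2 -> legal
(2,0): flips 3 -> legal
(2,5): flips 1 -> legal
(3,0): flips 2 -> legal
(3,5): flips 1 -> legal
(4,0): flips 2 -> legal
(4,1): no bracket -> illegal
(5,1): no bracket -> illegal
(5,3): no bracket -> illegal
(6,1): flips 1 -> legal
(6,2): flips 1 -> legal
(6,3): no bracket -> illegal
B mobility = 12
-- W to move --
(0,1): no bracket -> illegal
(0,2): flips 2 -> legal
(0,3): flips 1 -> legal
(0,4): flips 1 -> legal
(1,1): flips 2 -> legal
(2,5): flips 2 -> legal
(3,5): flips 3 -> legal
(3,6): no bracket -> illegal
(4,1): flips 2 -> legal
(4,6): no bracket -> illegal
(5,1): flips 2 -> legal
(5,3): flips 1 -> legal
(5,5): flips 2 -> legal
(5,6): no bracket -> illegal
(6,3): no bracket -> illegal
(6,4): flips 3 -> legal
(6,5): flips 3 -> legal
W mobility = 12

Answer: B=12 W=12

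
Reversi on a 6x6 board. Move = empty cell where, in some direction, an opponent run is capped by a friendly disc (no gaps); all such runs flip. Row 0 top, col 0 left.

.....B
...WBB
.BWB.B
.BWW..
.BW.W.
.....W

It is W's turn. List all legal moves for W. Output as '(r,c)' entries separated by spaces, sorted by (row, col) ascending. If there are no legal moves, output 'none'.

Answer: (1,0) (2,0) (2,4) (3,0) (4,0) (5,0)

Derivation:
(0,3): no bracket -> illegal
(0,4): no bracket -> illegal
(1,0): flips 1 -> legal
(1,1): no bracket -> illegal
(1,2): no bracket -> illegal
(2,0): flips 2 -> legal
(2,4): flips 1 -> legal
(3,0): flips 1 -> legal
(3,4): no bracket -> illegal
(3,5): no bracket -> illegal
(4,0): flips 2 -> legal
(5,0): flips 1 -> legal
(5,1): no bracket -> illegal
(5,2): no bracket -> illegal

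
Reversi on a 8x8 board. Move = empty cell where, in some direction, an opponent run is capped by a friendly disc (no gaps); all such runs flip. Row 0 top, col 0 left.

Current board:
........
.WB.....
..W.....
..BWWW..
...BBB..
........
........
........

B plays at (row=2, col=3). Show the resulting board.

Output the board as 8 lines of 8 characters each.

Place B at (2,3); scan 8 dirs for brackets.
Dir NW: first cell 'B' (not opp) -> no flip
Dir N: first cell '.' (not opp) -> no flip
Dir NE: first cell '.' (not opp) -> no flip
Dir W: opp run (2,2), next='.' -> no flip
Dir E: first cell '.' (not opp) -> no flip
Dir SW: first cell 'B' (not opp) -> no flip
Dir S: opp run (3,3) capped by B -> flip
Dir SE: opp run (3,4) capped by B -> flip
All flips: (3,3) (3,4)

Answer: ........
.WB.....
..WB....
..BBBW..
...BBB..
........
........
........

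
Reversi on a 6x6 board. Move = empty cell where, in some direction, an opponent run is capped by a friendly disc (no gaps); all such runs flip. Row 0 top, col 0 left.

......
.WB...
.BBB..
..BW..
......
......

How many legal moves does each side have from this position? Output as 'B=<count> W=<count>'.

-- B to move --
(0,0): flips 1 -> legal
(0,1): flips 1 -> legal
(0,2): no bracket -> illegal
(1,0): flips 1 -> legal
(2,0): no bracket -> illegal
(2,4): no bracket -> illegal
(3,4): flips 1 -> legal
(4,2): no bracket -> illegal
(4,3): flips 1 -> legal
(4,4): flips 1 -> legal
B mobility = 6
-- W to move --
(0,1): no bracket -> illegal
(0,2): no bracket -> illegal
(0,3): no bracket -> illegal
(1,0): no bracket -> illegal
(1,3): flips 2 -> legal
(1,4): no bracket -> illegal
(2,0): no bracket -> illegal
(2,4): no bracket -> illegal
(3,0): no bracket -> illegal
(3,1): flips 2 -> legal
(3,4): no bracket -> illegal
(4,1): no bracket -> illegal
(4,2): no bracket -> illegal
(4,3): no bracket -> illegal
W mobility = 2

Answer: B=6 W=2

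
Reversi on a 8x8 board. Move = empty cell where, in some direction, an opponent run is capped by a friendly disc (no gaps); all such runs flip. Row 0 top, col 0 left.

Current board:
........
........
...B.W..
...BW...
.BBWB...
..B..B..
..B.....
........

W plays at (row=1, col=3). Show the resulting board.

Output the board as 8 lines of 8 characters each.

Answer: ........
...W....
...W.W..
...WW...
.BBWB...
..B..B..
..B.....
........

Derivation:
Place W at (1,3); scan 8 dirs for brackets.
Dir NW: first cell '.' (not opp) -> no flip
Dir N: first cell '.' (not opp) -> no flip
Dir NE: first cell '.' (not opp) -> no flip
Dir W: first cell '.' (not opp) -> no flip
Dir E: first cell '.' (not opp) -> no flip
Dir SW: first cell '.' (not opp) -> no flip
Dir S: opp run (2,3) (3,3) capped by W -> flip
Dir SE: first cell '.' (not opp) -> no flip
All flips: (2,3) (3,3)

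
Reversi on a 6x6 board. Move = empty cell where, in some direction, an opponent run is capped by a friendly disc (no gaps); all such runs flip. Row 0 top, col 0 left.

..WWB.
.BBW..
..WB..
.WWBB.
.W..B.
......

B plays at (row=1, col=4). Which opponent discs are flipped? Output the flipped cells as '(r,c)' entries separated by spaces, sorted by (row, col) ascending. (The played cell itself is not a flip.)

Answer: (1,3)

Derivation:
Dir NW: opp run (0,3), next=edge -> no flip
Dir N: first cell 'B' (not opp) -> no flip
Dir NE: first cell '.' (not opp) -> no flip
Dir W: opp run (1,3) capped by B -> flip
Dir E: first cell '.' (not opp) -> no flip
Dir SW: first cell 'B' (not opp) -> no flip
Dir S: first cell '.' (not opp) -> no flip
Dir SE: first cell '.' (not opp) -> no flip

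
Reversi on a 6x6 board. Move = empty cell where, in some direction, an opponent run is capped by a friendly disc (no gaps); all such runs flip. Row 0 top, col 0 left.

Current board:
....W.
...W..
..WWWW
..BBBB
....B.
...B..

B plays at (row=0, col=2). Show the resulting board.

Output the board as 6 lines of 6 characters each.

Answer: ..B.W.
...B..
..WWBW
..BBBB
....B.
...B..

Derivation:
Place B at (0,2); scan 8 dirs for brackets.
Dir NW: edge -> no flip
Dir N: edge -> no flip
Dir NE: edge -> no flip
Dir W: first cell '.' (not opp) -> no flip
Dir E: first cell '.' (not opp) -> no flip
Dir SW: first cell '.' (not opp) -> no flip
Dir S: first cell '.' (not opp) -> no flip
Dir SE: opp run (1,3) (2,4) capped by B -> flip
All flips: (1,3) (2,4)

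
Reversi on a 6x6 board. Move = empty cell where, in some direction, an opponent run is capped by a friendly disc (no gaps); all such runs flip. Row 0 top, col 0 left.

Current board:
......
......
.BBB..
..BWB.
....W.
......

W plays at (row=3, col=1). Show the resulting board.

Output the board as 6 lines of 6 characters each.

Place W at (3,1); scan 8 dirs for brackets.
Dir NW: first cell '.' (not opp) -> no flip
Dir N: opp run (2,1), next='.' -> no flip
Dir NE: opp run (2,2), next='.' -> no flip
Dir W: first cell '.' (not opp) -> no flip
Dir E: opp run (3,2) capped by W -> flip
Dir SW: first cell '.' (not opp) -> no flip
Dir S: first cell '.' (not opp) -> no flip
Dir SE: first cell '.' (not opp) -> no flip
All flips: (3,2)

Answer: ......
......
.BBB..
.WWWB.
....W.
......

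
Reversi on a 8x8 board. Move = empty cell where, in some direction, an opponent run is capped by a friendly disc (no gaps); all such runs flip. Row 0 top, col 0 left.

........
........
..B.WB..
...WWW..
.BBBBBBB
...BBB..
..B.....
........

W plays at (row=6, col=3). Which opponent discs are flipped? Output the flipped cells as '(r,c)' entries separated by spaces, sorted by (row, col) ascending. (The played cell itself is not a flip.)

Dir NW: first cell '.' (not opp) -> no flip
Dir N: opp run (5,3) (4,3) capped by W -> flip
Dir NE: opp run (5,4) (4,5), next='.' -> no flip
Dir W: opp run (6,2), next='.' -> no flip
Dir E: first cell '.' (not opp) -> no flip
Dir SW: first cell '.' (not opp) -> no flip
Dir S: first cell '.' (not opp) -> no flip
Dir SE: first cell '.' (not opp) -> no flip

Answer: (4,3) (5,3)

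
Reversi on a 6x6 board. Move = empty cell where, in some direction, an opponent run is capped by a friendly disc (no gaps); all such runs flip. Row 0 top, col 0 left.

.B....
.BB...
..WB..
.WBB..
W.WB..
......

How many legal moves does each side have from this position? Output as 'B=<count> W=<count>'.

Answer: B=5 W=5

Derivation:
-- B to move --
(1,3): no bracket -> illegal
(2,0): no bracket -> illegal
(2,1): flips 1 -> legal
(3,0): flips 1 -> legal
(4,1): flips 1 -> legal
(5,0): no bracket -> illegal
(5,1): flips 1 -> legal
(5,2): flips 1 -> legal
(5,3): no bracket -> illegal
B mobility = 5
-- W to move --
(0,0): flips 1 -> legal
(0,2): flips 1 -> legal
(0,3): no bracket -> illegal
(1,0): no bracket -> illegal
(1,3): no bracket -> illegal
(1,4): no bracket -> illegal
(2,0): no bracket -> illegal
(2,1): no bracket -> illegal
(2,4): flips 2 -> legal
(3,4): flips 2 -> legal
(4,1): no bracket -> illegal
(4,4): flips 2 -> legal
(5,2): no bracket -> illegal
(5,3): no bracket -> illegal
(5,4): no bracket -> illegal
W mobility = 5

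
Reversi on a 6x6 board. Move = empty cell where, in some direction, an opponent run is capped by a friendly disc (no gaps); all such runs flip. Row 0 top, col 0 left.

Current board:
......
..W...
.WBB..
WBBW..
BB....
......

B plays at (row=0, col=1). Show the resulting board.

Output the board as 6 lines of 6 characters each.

Answer: .B....
..B...
.WBB..
WBBW..
BB....
......

Derivation:
Place B at (0,1); scan 8 dirs for brackets.
Dir NW: edge -> no flip
Dir N: edge -> no flip
Dir NE: edge -> no flip
Dir W: first cell '.' (not opp) -> no flip
Dir E: first cell '.' (not opp) -> no flip
Dir SW: first cell '.' (not opp) -> no flip
Dir S: first cell '.' (not opp) -> no flip
Dir SE: opp run (1,2) capped by B -> flip
All flips: (1,2)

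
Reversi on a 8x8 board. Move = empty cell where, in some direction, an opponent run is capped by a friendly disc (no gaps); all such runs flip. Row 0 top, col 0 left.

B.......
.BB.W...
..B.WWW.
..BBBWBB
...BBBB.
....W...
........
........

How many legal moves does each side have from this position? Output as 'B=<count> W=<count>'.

-- B to move --
(0,3): flips 2 -> legal
(0,4): flips 2 -> legal
(0,5): no bracket -> illegal
(1,3): flips 2 -> legal
(1,5): flips 4 -> legal
(1,6): flips 2 -> legal
(1,7): flips 2 -> legal
(2,3): no bracket -> illegal
(2,7): no bracket -> illegal
(5,3): no bracket -> illegal
(5,5): no bracket -> illegal
(6,3): flips 1 -> legal
(6,4): flips 1 -> legal
(6,5): flips 1 -> legal
B mobility = 9
-- W to move --
(0,1): no bracket -> illegal
(0,2): no bracket -> illegal
(0,3): no bracket -> illegal
(1,0): no bracket -> illegal
(1,3): no bracket -> illegal
(2,0): no bracket -> illegal
(2,1): flips 2 -> legal
(2,3): no bracket -> illegal
(2,7): flips 2 -> legal
(3,1): flips 3 -> legal
(4,1): no bracket -> illegal
(4,2): flips 1 -> legal
(4,7): flips 1 -> legal
(5,2): flips 2 -> legal
(5,3): flips 1 -> legal
(5,5): flips 1 -> legal
(5,6): flips 2 -> legal
(5,7): flips 1 -> legal
W mobility = 10

Answer: B=9 W=10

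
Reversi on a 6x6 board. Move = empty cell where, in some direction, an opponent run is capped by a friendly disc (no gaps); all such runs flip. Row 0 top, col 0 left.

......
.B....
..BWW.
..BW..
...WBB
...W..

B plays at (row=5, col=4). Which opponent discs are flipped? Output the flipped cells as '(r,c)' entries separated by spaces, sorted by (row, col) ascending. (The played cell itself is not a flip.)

Dir NW: opp run (4,3) capped by B -> flip
Dir N: first cell 'B' (not opp) -> no flip
Dir NE: first cell 'B' (not opp) -> no flip
Dir W: opp run (5,3), next='.' -> no flip
Dir E: first cell '.' (not opp) -> no flip
Dir SW: edge -> no flip
Dir S: edge -> no flip
Dir SE: edge -> no flip

Answer: (4,3)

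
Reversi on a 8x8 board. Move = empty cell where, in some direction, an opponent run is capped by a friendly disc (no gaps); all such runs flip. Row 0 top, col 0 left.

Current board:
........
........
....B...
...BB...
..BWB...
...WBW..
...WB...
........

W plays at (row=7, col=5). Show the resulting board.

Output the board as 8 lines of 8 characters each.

Place W at (7,5); scan 8 dirs for brackets.
Dir NW: opp run (6,4) capped by W -> flip
Dir N: first cell '.' (not opp) -> no flip
Dir NE: first cell '.' (not opp) -> no flip
Dir W: first cell '.' (not opp) -> no flip
Dir E: first cell '.' (not opp) -> no flip
Dir SW: edge -> no flip
Dir S: edge -> no flip
Dir SE: edge -> no flip
All flips: (6,4)

Answer: ........
........
....B...
...BB...
..BWB...
...WBW..
...WW...
.....W..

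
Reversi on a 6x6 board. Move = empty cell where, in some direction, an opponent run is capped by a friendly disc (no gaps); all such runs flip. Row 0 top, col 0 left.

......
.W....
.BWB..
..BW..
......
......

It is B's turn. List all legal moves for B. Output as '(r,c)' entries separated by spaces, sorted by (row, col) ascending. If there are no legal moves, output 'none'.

Answer: (0,1) (1,2) (3,4) (4,3)

Derivation:
(0,0): no bracket -> illegal
(0,1): flips 1 -> legal
(0,2): no bracket -> illegal
(1,0): no bracket -> illegal
(1,2): flips 1 -> legal
(1,3): no bracket -> illegal
(2,0): no bracket -> illegal
(2,4): no bracket -> illegal
(3,1): no bracket -> illegal
(3,4): flips 1 -> legal
(4,2): no bracket -> illegal
(4,3): flips 1 -> legal
(4,4): no bracket -> illegal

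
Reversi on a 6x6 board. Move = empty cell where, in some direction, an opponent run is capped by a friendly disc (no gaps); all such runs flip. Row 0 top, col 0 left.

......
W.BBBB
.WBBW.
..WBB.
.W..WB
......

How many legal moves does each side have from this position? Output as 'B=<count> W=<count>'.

-- B to move --
(0,0): no bracket -> illegal
(0,1): no bracket -> illegal
(1,1): no bracket -> illegal
(2,0): flips 1 -> legal
(2,5): flips 1 -> legal
(3,0): flips 1 -> legal
(3,1): flips 1 -> legal
(3,5): flips 1 -> legal
(4,0): no bracket -> illegal
(4,2): flips 1 -> legal
(4,3): flips 1 -> legal
(5,0): flips 2 -> legal
(5,1): no bracket -> illegal
(5,2): no bracket -> illegal
(5,3): no bracket -> illegal
(5,4): flips 1 -> legal
(5,5): flips 1 -> legal
B mobility = 10
-- W to move --
(0,1): no bracket -> illegal
(0,2): flips 3 -> legal
(0,3): flips 1 -> legal
(0,4): flips 1 -> legal
(0,5): flips 2 -> legal
(1,1): flips 2 -> legal
(2,5): no bracket -> illegal
(3,1): no bracket -> illegal
(3,5): flips 2 -> legal
(4,2): flips 1 -> legal
(4,3): no bracket -> illegal
(5,4): no bracket -> illegal
(5,5): no bracket -> illegal
W mobility = 7

Answer: B=10 W=7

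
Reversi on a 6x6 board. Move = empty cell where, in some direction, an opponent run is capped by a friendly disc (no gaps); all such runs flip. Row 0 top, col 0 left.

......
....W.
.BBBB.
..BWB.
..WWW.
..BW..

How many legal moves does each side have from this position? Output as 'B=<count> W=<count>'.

-- B to move --
(0,3): no bracket -> illegal
(0,4): flips 1 -> legal
(0,5): flips 1 -> legal
(1,3): no bracket -> illegal
(1,5): no bracket -> illegal
(2,5): no bracket -> illegal
(3,1): no bracket -> illegal
(3,5): no bracket -> illegal
(4,1): no bracket -> illegal
(4,5): no bracket -> illegal
(5,1): flips 2 -> legal
(5,4): flips 3 -> legal
(5,5): flips 2 -> legal
B mobility = 5
-- W to move --
(1,0): flips 2 -> legal
(1,1): flips 1 -> legal
(1,2): flips 2 -> legal
(1,3): flips 1 -> legal
(1,5): flips 1 -> legal
(2,0): no bracket -> illegal
(2,5): flips 1 -> legal
(3,0): no bracket -> illegal
(3,1): flips 1 -> legal
(3,5): flips 1 -> legal
(4,1): flips 2 -> legal
(4,5): no bracket -> illegal
(5,1): flips 1 -> legal
W mobility = 10

Answer: B=5 W=10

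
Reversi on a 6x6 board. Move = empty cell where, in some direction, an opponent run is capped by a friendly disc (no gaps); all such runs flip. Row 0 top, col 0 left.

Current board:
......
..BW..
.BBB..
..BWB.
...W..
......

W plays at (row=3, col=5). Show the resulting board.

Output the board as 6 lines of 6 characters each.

Place W at (3,5); scan 8 dirs for brackets.
Dir NW: first cell '.' (not opp) -> no flip
Dir N: first cell '.' (not opp) -> no flip
Dir NE: edge -> no flip
Dir W: opp run (3,4) capped by W -> flip
Dir E: edge -> no flip
Dir SW: first cell '.' (not opp) -> no flip
Dir S: first cell '.' (not opp) -> no flip
Dir SE: edge -> no flip
All flips: (3,4)

Answer: ......
..BW..
.BBB..
..BWWW
...W..
......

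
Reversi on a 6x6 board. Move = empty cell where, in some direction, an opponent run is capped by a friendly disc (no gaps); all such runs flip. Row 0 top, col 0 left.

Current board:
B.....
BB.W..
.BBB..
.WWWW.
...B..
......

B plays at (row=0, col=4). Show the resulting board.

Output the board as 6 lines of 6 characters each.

Place B at (0,4); scan 8 dirs for brackets.
Dir NW: edge -> no flip
Dir N: edge -> no flip
Dir NE: edge -> no flip
Dir W: first cell '.' (not opp) -> no flip
Dir E: first cell '.' (not opp) -> no flip
Dir SW: opp run (1,3) capped by B -> flip
Dir S: first cell '.' (not opp) -> no flip
Dir SE: first cell '.' (not opp) -> no flip
All flips: (1,3)

Answer: B...B.
BB.B..
.BBB..
.WWWW.
...B..
......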